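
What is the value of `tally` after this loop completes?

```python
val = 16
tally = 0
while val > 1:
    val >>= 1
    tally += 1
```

Count right shifts until 1
`tally` takes the values: 0 → 1 → 2 → 3 → 4

Answer: 4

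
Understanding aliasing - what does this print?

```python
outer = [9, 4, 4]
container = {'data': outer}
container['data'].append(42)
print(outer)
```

Key concept: dict holds reference to list.
Step by step:
`outer = [9, 4, 4]` → outer = [9, 4, 4]
`container = {'data': outer}` → container = {'data': [9, 4, 4]}
`container['data'].append(42)` → outer = [9, 4, 4, 42]; container = {'data': [9, 4, 4, 42]}
`print(outer)` → prints [9, 4, 4, 42]

Answer: [9, 4, 4, 42]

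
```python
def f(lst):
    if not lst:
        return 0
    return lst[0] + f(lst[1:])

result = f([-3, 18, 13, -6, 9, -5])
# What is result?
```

(-3) + 18 + 13 + (-6) + 9 + (-5) + 0 = 26

Answer: 26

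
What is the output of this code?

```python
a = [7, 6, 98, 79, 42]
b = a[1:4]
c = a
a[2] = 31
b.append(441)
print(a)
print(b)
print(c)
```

Key concept: slice vs alias.
Step by step:
`a = [7, 6, 98, 79, 42]` → a = [7, 6, 98, 79, 42]
`b = a[1:4]` → b = [6, 98, 79]
`c = a` → c = [7, 6, 98, 79, 42] (same object as a)
`a[2] = 31` → a = [7, 6, 31, 79, 42] (same object as c); c = [7, 6, 31, 79, 42] (same object as a)
`b.append(441)` → b = [6, 98, 79, 441]
`print(a)` → prints [7, 6, 31, 79, 42]
`print(b)` → prints [6, 98, 79, 441]
`print(c)` → prints [7, 6, 31, 79, 42]

Answer:
[7, 6, 31, 79, 42]
[6, 98, 79, 441]
[7, 6, 31, 79, 42]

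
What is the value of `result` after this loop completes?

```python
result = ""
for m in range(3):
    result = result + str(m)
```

Concatenate digits 0 to 2
`result` takes the values: "" → "0" → "01" → "012"

Answer: "012"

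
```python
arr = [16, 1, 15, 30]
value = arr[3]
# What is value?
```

Trace:
`arr = [16, 1, 15, 30]` → arr = [16, 1, 15, 30]
`value = arr[3]` → value = 30
So value = 30

Answer: 30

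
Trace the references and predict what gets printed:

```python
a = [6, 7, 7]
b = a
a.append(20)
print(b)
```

Key concept: basic list aliasing.
Step by step:
`a = [6, 7, 7]` → a = [6, 7, 7]
`b = a` → b = [6, 7, 7] (same object as a)
`a.append(20)` → a = [6, 7, 7, 20] (same object as b); b = [6, 7, 7, 20] (same object as a)
`print(b)` → prints [6, 7, 7, 20]

Answer: [6, 7, 7, 20]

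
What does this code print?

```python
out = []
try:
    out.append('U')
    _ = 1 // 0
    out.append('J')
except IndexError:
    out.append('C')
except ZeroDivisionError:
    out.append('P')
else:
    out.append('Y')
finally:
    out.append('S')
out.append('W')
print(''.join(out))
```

Execution trace: 'U' (try body) → 'P' (except ZeroDivisionError) → 'S' (finally) → 'W' (after the try/except). Output: UPSW

Answer: UPSW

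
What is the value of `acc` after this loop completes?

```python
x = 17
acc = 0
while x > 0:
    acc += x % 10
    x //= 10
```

Sum digits of 17
`acc` takes the values: 0 → 7 → 8

Answer: 8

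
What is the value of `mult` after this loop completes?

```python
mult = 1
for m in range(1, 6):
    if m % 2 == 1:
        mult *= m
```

Product of odd numbers 1 to 5
`mult` takes the values: 1 → 3 → 15

Answer: 15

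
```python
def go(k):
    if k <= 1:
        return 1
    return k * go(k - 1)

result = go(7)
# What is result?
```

go(7) = 7 * 6 * 5 * 4 * 3 * 2 * 1 = 5040

Answer: 5040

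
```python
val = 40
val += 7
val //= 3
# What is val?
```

Trace:
`val = 40` → val = 40
`val += 7` → val = 47
`val //= 3` → val = 15
So val = 15

Answer: 15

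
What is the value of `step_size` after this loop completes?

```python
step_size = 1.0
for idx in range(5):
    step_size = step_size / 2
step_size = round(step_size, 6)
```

Halving LR 5 times: 1 / 2^5
`step_size` takes the values: 1.0 → 0.5 → 0.25 → 0.125 → 0.0625 → 0.03125

Answer: 0.03125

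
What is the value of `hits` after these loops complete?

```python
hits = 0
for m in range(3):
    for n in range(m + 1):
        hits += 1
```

Triangle: 1 + 2 + ... + 3
`hits` takes the values: 0 → 1 → 2 → 3 → 4 → 5 → 6

Answer: 6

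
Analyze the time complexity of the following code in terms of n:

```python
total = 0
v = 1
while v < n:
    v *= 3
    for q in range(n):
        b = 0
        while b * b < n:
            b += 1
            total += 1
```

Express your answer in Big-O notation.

Each loop level contributes: log n × n × √n. Multiplying the contributions gives O(n√n log n).

Answer: O(n√n log n)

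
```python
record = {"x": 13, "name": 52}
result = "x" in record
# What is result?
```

Trace:
`record = {"x": 13, "name": 52}` → record = {'x': 13, 'name': 52}
`result = "x" in record` → result = True
So result = True

Answer: True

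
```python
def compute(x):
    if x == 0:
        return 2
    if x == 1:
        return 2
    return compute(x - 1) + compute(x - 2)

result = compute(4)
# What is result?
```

Build up from base cases: compute(0)=2, compute(1)=2, compute(2)=4, compute(3)=6, compute(4)=10

Answer: 10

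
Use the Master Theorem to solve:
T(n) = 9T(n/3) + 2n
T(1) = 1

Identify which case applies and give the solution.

a=9, b=3, f(n)=2n. log_3(9) = 2. Since c=1 < 2, Case 1 applies: T(n) = Θ(n^log_b(a)) = O(n^2).

Answer: O(n^2) - Case 1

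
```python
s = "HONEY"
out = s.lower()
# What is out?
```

Trace:
`s = "HONEY"` → s = 'HONEY'
`out = s.lower()` → out = 'honey'
So out = 'honey'

Answer: 'honey'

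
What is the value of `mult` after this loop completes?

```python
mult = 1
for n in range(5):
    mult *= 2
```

2^5 = 32
`mult` takes the values: 1 → 2 → 4 → 8 → 16 → 32

Answer: 32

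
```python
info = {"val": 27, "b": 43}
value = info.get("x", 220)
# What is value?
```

Trace:
`info = {"val": 27, "b": 43}` → info = {'val': 27, 'b': 43}
`value = info.get("x", 220)` → value = 220
So value = 220

Answer: 220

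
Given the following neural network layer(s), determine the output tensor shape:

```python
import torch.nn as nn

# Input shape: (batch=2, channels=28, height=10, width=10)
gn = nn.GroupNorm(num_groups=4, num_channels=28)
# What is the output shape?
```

Input: (2, 28, 10, 10) -> Output: (2, 28, 10, 10)

Answer: (2, 28, 10, 10)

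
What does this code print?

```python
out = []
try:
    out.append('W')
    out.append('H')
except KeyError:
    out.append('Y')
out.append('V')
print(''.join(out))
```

Execution trace: 'W' (try body) → 'H' (try body, no exception) → 'V' (after the try/except). Output: WHV

Answer: WHV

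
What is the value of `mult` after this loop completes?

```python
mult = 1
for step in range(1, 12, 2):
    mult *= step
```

Product of 1, 3, 5, ... up to 11
`mult` takes the values: 1 → 3 → 15 → 105 → 945 → 10395

Answer: 10395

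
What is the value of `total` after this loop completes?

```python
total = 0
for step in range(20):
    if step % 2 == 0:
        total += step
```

Sum of even numbers 0 to 19
`total` takes the values: 0 → 2 → 6 → 12 → 20 → 30 → 42 → 56 → 72 → 90

Answer: 90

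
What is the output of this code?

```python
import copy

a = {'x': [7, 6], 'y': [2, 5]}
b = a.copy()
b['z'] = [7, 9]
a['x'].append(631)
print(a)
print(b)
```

Key concept: shallow copy of dict with mutable values.
Step by step:
`a = {'x': [7, 6], 'y': [2, 5]}` → a = {'x': [7, 6], 'y': [2, 5]}
`b = a.copy()` → b = {'x': [7, 6], 'y': [2, 5]}
`b['z'] = [7, 9]` → b = {'x': [7, 6], 'y': [2, 5], 'z': [7, 9]}
`a['x'].append(631)` → a = {'x': [7, 6, 631], 'y': [2, 5]}; b = {'x': [7, 6, 631], 'y': [2, 5], 'z': [7, 9]}
`print(a)` → prints {'x': [7, 6, 631], 'y': [2, 5]}
`print(b)` → prints {'x': [7, 6, 631], 'y': [2, 5], 'z': [7, 9]}

Answer:
{'x': [7, 6, 631], 'y': [2, 5]}
{'x': [7, 6, 631], 'y': [2, 5], 'z': [7, 9]}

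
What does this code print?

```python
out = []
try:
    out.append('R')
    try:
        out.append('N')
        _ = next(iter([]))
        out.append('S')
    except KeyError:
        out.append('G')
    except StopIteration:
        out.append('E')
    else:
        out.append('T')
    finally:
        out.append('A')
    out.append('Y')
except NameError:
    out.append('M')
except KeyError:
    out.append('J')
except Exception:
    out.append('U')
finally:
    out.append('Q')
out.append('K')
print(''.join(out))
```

Execution trace: 'R' (try body) → 'N' (inner try body) → 'E' (inner except StopIteration) → 'A' (inner finally) → 'Y' (try body, no exception) → 'Q' (finally) → 'K' (after the try/except). Output: RNEAYQK

Answer: RNEAYQK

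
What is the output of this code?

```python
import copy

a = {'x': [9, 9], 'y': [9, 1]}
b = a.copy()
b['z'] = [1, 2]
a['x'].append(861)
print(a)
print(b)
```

Key concept: shallow copy of dict with mutable values.
Step by step:
`a = {'x': [9, 9], 'y': [9, 1]}` → a = {'x': [9, 9], 'y': [9, 1]}
`b = a.copy()` → b = {'x': [9, 9], 'y': [9, 1]}
`b['z'] = [1, 2]` → b = {'x': [9, 9], 'y': [9, 1], 'z': [1, 2]}
`a['x'].append(861)` → a = {'x': [9, 9, 861], 'y': [9, 1]}; b = {'x': [9, 9, 861], 'y': [9, 1], 'z': [1, 2]}
`print(a)` → prints {'x': [9, 9, 861], 'y': [9, 1]}
`print(b)` → prints {'x': [9, 9, 861], 'y': [9, 1], 'z': [1, 2]}

Answer:
{'x': [9, 9, 861], 'y': [9, 1]}
{'x': [9, 9, 861], 'y': [9, 1], 'z': [1, 2]}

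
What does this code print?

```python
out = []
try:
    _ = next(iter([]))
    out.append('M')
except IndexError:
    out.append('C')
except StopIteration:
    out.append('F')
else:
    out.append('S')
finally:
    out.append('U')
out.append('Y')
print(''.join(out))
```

Execution trace: 'F' (except StopIteration) → 'U' (finally) → 'Y' (after the try/except). Output: FUY

Answer: FUY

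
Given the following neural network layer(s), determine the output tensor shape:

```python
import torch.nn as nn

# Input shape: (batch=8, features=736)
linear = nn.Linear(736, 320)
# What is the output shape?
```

Input: (8, 736) -> Output: (8, 320)

Answer: (8, 320)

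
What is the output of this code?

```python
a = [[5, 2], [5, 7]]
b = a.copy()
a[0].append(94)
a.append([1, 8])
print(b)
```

Key concept: shallow copy with nested lists.
Step by step:
`a = [[5, 2], [5, 7]]` → a = [[5, 2], [5, 7]]
`b = a.copy()` → b = [[5, 2], [5, 7]]
`a[0].append(94)` → a = [[5, 2, 94], [5, 7]]; b = [[5, 2, 94], [5, 7]]
`a.append([1, 8])` → a = [[5, 2, 94], [5, 7], [1, 8]]
`print(b)` → prints [[5, 2, 94], [5, 7]]

Answer: [[5, 2, 94], [5, 7]]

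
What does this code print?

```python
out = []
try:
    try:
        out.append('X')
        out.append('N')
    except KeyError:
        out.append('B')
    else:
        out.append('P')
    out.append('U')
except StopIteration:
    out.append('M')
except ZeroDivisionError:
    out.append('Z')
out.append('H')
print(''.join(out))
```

Execution trace: 'X' (inner try body) → 'N' (inner try body, no exception) → 'P' (inner else) → 'U' (try body, no exception) → 'H' (after the try/except). Output: XNPUH

Answer: XNPUH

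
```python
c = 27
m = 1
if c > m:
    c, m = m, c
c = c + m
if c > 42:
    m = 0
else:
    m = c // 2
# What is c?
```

Trace:
`c = 27` → c = 27
`m = 1` → m = 1
`if c > m: ...` → c > m is True → c = 1; m = 27
`c = c + m` → c = 28
`if c > 42: ...` → c > 42 is False, take else branch → m = 14
So c = 28

Answer: 28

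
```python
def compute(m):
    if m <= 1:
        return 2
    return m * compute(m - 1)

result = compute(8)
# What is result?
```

compute(8) = 8 * 7 * 6 * 5 * 4 * 3 * 2 * 2 = 80640

Answer: 80640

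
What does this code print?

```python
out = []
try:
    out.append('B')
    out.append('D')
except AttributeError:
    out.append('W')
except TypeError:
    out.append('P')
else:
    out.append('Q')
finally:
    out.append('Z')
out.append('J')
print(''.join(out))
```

Execution trace: 'B' (try body) → 'D' (try body, no exception) → 'Q' (else) → 'Z' (finally) → 'J' (after the try/except). Output: BDQZJ

Answer: BDQZJ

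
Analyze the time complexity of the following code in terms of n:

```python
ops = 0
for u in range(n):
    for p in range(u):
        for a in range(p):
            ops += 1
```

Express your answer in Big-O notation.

Each loop level contributes: n × n × n. Multiplying the contributions gives O(n^3).

Answer: O(n^3)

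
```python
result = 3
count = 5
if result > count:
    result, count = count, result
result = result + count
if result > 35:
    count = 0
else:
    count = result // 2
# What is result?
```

Trace:
`result = 3` → result = 3
`count = 5` → count = 5
`if result > count: ...` → result > count is False → no variable changes
`result = result + count` → result = 8
`if result > 35: ...` → result > 35 is False, take else branch → count = 4
So result = 8

Answer: 8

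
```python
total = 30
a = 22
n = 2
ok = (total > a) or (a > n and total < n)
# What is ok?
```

Trace:
`total = 30` → total = 30
`a = 22` → a = 22
`n = 2` → n = 2
`ok = (total > a) or (a > n and total < n)` → ok = True
So ok = True

Answer: True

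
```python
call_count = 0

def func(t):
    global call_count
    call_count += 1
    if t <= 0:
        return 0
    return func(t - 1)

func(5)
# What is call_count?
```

Linear recursion stepping by 1: 6 calls from t=5 down to ≤0.

Answer: 6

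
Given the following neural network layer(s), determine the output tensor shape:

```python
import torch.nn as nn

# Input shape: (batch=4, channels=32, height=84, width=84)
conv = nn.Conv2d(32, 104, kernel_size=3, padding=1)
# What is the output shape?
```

Input: (4, 32, 84, 84) -> Output: (4, 104, 84, 84)

Answer: (4, 104, 84, 84)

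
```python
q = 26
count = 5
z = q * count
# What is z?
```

Trace:
`q = 26` → q = 26
`count = 5` → count = 5
`z = q * count` → z = 130
So z = 130

Answer: 130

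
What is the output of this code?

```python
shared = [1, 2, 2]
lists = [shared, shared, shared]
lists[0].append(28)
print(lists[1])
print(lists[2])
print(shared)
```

Key concept: list of same reference.
Step by step:
`shared = [1, 2, 2]` → shared = [1, 2, 2]
`lists = [shared, shared, shared]` → lists = [[1, 2, 2], [1, 2, 2], [1, 2, 2]]
`lists[0].append(28)` → shared = [1, 2, 2, 28]; lists = [[1, 2, 2, 28], [1, 2, 2, 28], [1, 2, 2, 28]]
`print(lists[1])` → prints [1, 2, 2, 28]
`print(lists[2])` → prints [1, 2, 2, 28]
`print(shared)` → prints [1, 2, 2, 28]

Answer:
[1, 2, 2, 28]
[1, 2, 2, 28]
[1, 2, 2, 28]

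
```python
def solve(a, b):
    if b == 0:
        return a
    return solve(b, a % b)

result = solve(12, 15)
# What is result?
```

solve(12, 15) -> solve(15, 12) -> solve(12, 3) -> solve(3, 0) -> 3

Answer: 3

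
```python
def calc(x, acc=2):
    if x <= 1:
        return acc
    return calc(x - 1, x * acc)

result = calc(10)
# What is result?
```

Accumulator trace (n, acc): (10, 2) -> (9, 20) -> (8, 180) -> (7, 1440) -> (6, 10080) -> (5, 60480) -> (4, 302400) -> (3, 1209600) -> (2, 3628800) -> (1, 7257600) -> return 7257600

Answer: 7257600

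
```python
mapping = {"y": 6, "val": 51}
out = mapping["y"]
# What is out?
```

Trace:
`mapping = {"y": 6, "val": 51}` → mapping = {'y': 6, 'val': 51}
`out = mapping["y"]` → out = 6
So out = 6

Answer: 6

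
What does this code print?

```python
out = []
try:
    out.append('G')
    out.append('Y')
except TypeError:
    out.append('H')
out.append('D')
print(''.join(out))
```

Execution trace: 'G' (try body) → 'Y' (try body, no exception) → 'D' (after the try/except). Output: GYD

Answer: GYD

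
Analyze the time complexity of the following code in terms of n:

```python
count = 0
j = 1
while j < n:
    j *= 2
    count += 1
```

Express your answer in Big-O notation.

Each loop level contributes: log n. Multiplying the contributions gives O(log n).

Answer: O(log n)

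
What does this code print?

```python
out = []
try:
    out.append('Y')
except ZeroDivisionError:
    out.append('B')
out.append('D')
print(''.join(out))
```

Execution trace: 'Y' (try body, no exception) → 'D' (after the try/except). Output: YD

Answer: YD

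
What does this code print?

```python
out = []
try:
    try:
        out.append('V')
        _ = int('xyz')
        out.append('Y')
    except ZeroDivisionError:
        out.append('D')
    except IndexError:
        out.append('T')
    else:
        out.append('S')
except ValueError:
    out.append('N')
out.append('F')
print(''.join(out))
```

Execution trace: 'V' (try body) → 'N' (outer except ValueError) → 'F' (after the try/except). Output: VNF

Answer: VNF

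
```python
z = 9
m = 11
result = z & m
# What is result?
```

Trace:
`z = 9` → z = 9
`m = 11` → m = 11
`result = z & m` → result = 9
So result = 9

Answer: 9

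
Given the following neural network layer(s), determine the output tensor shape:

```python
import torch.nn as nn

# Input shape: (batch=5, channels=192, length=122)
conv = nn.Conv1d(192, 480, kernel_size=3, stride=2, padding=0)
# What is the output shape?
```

Input: (5, 192, 122) -> Output: (5, 480, 60)

Answer: (5, 480, 60)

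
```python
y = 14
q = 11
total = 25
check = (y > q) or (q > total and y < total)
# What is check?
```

Trace:
`y = 14` → y = 14
`q = 11` → q = 11
`total = 25` → total = 25
`check = (y > q) or (q > total and y < total)` → check = True
So check = True

Answer: True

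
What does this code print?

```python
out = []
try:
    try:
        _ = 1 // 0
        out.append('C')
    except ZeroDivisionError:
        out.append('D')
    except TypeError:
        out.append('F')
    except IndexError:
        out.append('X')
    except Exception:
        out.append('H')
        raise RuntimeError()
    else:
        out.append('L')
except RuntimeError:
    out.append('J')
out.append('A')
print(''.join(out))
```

Execution trace: 'D' (inner except ZeroDivisionError) → 'A' (after the try/except). Output: DA

Answer: DA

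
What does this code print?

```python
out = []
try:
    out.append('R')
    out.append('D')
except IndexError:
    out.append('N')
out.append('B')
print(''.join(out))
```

Execution trace: 'R' (try body) → 'D' (try body, no exception) → 'B' (after the try/except). Output: RDB

Answer: RDB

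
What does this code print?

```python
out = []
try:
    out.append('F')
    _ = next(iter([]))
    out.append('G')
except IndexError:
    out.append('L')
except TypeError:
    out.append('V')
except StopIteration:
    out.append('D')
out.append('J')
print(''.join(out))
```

Execution trace: 'F' (try body) → 'D' (except StopIteration) → 'J' (after the try/except). Output: FDJ

Answer: FDJ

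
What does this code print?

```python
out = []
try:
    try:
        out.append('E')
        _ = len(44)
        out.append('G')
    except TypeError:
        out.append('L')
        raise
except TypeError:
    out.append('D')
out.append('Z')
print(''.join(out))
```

Execution trace: 'E' (inner try body) → 'L' (inner except TypeError) → 'D' (outer except TypeError) → 'Z' (after the try/except). Output: ELDZ

Answer: ELDZ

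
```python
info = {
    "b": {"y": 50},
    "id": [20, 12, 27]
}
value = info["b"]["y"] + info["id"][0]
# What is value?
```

Trace:
`info = { ...` → info = {'b': {'y': 50}, 'id': [20, 12, 27]}
`value = info["b"]["y"] + info["id"][0]` → value = 70
So value = 70

Answer: 70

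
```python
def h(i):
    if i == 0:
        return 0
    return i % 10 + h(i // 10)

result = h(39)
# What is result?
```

Sum of digits of 39: 9 + 3 = 12

Answer: 12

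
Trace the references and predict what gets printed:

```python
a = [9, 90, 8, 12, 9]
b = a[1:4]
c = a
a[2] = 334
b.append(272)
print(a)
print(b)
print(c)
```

Key concept: slice vs alias.
Step by step:
`a = [9, 90, 8, 12, 9]` → a = [9, 90, 8, 12, 9]
`b = a[1:4]` → b = [90, 8, 12]
`c = a` → c = [9, 90, 8, 12, 9] (same object as a)
`a[2] = 334` → a = [9, 90, 334, 12, 9] (same object as c); c = [9, 90, 334, 12, 9] (same object as a)
`b.append(272)` → b = [90, 8, 12, 272]
`print(a)` → prints [9, 90, 334, 12, 9]
`print(b)` → prints [90, 8, 12, 272]
`print(c)` → prints [9, 90, 334, 12, 9]

Answer:
[9, 90, 334, 12, 9]
[90, 8, 12, 272]
[9, 90, 334, 12, 9]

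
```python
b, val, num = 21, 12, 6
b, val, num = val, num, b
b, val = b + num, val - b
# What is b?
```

Trace:
`b, val, num = 21, 12, 6` → b = 21; val = 12; num = 6
`b, val, num = val, num, b` → b = 12; val = 6; num = 21
`b, val = b + num, val - b` → b = 33; val = -6
So b = 33

Answer: 33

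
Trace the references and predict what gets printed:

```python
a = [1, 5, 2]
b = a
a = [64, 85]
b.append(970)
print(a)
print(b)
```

Key concept: rebinding vs mutation: a is rebound to a new list, b still points at the original.
Step by step:
`a = [1, 5, 2]` → a = [1, 5, 2]
`b = a` → b = [1, 5, 2] (same object as a)
`a = [64, 85]` → a = [64, 85]
`b.append(970)` → b = [1, 5, 2, 970]
`print(a)` → prints [64, 85]
`print(b)` → prints [1, 5, 2, 970]

Answer:
[64, 85]
[1, 5, 2, 970]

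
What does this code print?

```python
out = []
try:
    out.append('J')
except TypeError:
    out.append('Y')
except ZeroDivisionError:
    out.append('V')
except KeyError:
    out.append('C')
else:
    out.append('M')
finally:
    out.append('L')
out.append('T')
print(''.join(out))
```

Execution trace: 'J' (try body, no exception) → 'M' (else) → 'L' (finally) → 'T' (after the try/except). Output: JMLT

Answer: JMLT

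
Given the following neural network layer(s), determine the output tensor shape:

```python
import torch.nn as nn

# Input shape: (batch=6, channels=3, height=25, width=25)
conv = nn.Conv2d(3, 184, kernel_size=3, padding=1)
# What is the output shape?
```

Input: (6, 3, 25, 25) -> Output: (6, 184, 25, 25)

Answer: (6, 184, 25, 25)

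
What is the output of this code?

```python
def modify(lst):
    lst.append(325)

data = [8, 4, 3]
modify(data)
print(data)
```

Key concept: function modifies passed list.
Step by step:
`data = [8, 4, 3]` → data = [8, 4, 3]
`modify(data)` → data = [8, 4, 3, 325]
`print(data)` → prints [8, 4, 3, 325]

Answer: [8, 4, 3, 325]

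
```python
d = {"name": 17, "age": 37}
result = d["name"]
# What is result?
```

Trace:
`d = {"name": 17, "age": 37}` → d = {'name': 17, 'age': 37}
`result = d["name"]` → result = 17
So result = 17

Answer: 17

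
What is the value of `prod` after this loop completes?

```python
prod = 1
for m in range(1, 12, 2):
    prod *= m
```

Product of 1, 3, 5, ... up to 11
`prod` takes the values: 1 → 3 → 15 → 105 → 945 → 10395

Answer: 10395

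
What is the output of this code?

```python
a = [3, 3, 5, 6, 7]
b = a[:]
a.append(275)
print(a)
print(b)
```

Key concept: slice [:] creates copy.
Step by step:
`a = [3, 3, 5, 6, 7]` → a = [3, 3, 5, 6, 7]
`b = a[:]` → b = [3, 3, 5, 6, 7]
`a.append(275)` → a = [3, 3, 5, 6, 7, 275]
`print(a)` → prints [3, 3, 5, 6, 7, 275]
`print(b)` → prints [3, 3, 5, 6, 7]

Answer:
[3, 3, 5, 6, 7, 275]
[3, 3, 5, 6, 7]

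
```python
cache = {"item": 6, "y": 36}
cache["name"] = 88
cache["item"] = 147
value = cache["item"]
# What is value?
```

Trace:
`cache = {"item": 6, "y": 36}` → cache = {'item': 6, 'y': 36}
`cache["name"] = 88` → cache = {'item': 6, 'y': 36, 'name': 88}
`cache["item"] = 147` → cache = {'item': 147, 'y': 36, 'name': 88}
`value = cache["item"]` → value = 147
So value = 147

Answer: 147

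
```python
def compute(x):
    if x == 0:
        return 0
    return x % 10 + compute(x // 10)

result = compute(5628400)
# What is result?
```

Sum of digits of 5628400: 0 + 0 + 4 + 8 + 2 + 6 + 5 = 25

Answer: 25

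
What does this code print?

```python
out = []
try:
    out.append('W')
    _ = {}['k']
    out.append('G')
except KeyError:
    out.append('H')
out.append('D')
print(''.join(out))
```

Execution trace: 'W' (try body) → 'H' (except KeyError) → 'D' (after the try/except). Output: WHD

Answer: WHD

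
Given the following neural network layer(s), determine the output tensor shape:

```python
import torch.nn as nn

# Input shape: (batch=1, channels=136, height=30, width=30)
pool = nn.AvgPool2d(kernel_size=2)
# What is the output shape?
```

Input: (1, 136, 30, 30) -> Output: (1, 136, 15, 15)

Answer: (1, 136, 15, 15)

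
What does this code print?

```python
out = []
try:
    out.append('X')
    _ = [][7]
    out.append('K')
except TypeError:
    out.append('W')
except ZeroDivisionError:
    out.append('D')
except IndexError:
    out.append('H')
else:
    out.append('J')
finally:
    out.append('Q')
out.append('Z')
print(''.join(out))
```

Execution trace: 'X' (try body) → 'H' (except IndexError) → 'Q' (finally) → 'Z' (after the try/except). Output: XHQZ

Answer: XHQZ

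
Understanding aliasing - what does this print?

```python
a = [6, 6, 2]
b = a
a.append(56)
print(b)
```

Key concept: basic list aliasing.
Step by step:
`a = [6, 6, 2]` → a = [6, 6, 2]
`b = a` → b = [6, 6, 2] (same object as a)
`a.append(56)` → a = [6, 6, 2, 56] (same object as b); b = [6, 6, 2, 56] (same object as a)
`print(b)` → prints [6, 6, 2, 56]

Answer: [6, 6, 2, 56]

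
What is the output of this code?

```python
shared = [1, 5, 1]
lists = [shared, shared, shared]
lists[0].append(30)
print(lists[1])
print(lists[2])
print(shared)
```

Key concept: list of same reference.
Step by step:
`shared = [1, 5, 1]` → shared = [1, 5, 1]
`lists = [shared, shared, shared]` → lists = [[1, 5, 1], [1, 5, 1], [1, 5, 1]]
`lists[0].append(30)` → shared = [1, 5, 1, 30]; lists = [[1, 5, 1, 30], [1, 5, 1, 30], [1, 5, 1, 30]]
`print(lists[1])` → prints [1, 5, 1, 30]
`print(lists[2])` → prints [1, 5, 1, 30]
`print(shared)` → prints [1, 5, 1, 30]

Answer:
[1, 5, 1, 30]
[1, 5, 1, 30]
[1, 5, 1, 30]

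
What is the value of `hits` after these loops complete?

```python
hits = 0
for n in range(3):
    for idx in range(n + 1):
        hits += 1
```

Triangle: 1 + 2 + ... + 3
`hits` takes the values: 0 → 1 → 2 → 3 → 4 → 5 → 6

Answer: 6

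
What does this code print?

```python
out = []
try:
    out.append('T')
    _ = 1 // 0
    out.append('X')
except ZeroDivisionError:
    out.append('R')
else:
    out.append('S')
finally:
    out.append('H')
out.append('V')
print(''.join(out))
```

Execution trace: 'T' (try body) → 'R' (except ZeroDivisionError) → 'H' (finally) → 'V' (after the try/except). Output: TRHV

Answer: TRHV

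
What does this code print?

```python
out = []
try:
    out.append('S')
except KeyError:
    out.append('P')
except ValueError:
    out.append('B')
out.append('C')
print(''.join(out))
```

Execution trace: 'S' (try body, no exception) → 'C' (after the try/except). Output: SC

Answer: SC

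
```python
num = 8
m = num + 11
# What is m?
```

Trace:
`num = 8` → num = 8
`m = num + 11` → m = 19
So m = 19

Answer: 19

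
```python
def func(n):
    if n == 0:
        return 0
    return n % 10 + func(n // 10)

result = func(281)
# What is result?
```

Sum of digits of 281: 1 + 8 + 2 = 11

Answer: 11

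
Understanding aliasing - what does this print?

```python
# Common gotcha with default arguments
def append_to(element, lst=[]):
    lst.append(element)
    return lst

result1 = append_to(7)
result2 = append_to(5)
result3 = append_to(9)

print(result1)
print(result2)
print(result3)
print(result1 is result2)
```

Key concept: mutable default argument gotcha.
Step by step:
`result1 = append_to(7)` → result1 = [7]
`result2 = append_to(5)` → result1 = [7, 5] (same object as result2); result2 = [7, 5] (same object as result1)
`result3 = append_to(9)` → result1 = [7, 5, 9] (same object as result2, result3); result2 = [7, 5, 9] (same object as result1, result3); result3 = [7, 5, 9] (same object as result1, result2)
`print(result1)` → prints [7, 5, 9]
`print(result2)` → prints [7, 5, 9]
`print(result3)` → prints [7, 5, 9]
`print(result1 is result2)` → prints True

Answer:
[7, 5, 9]
[7, 5, 9]
[7, 5, 9]
True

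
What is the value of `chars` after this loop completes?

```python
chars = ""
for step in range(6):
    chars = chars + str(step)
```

Concatenate digits 0 to 5
`chars` takes the values: "" → "0" → "01" → "012" → "0123" → "01234" → "012345"

Answer: "012345"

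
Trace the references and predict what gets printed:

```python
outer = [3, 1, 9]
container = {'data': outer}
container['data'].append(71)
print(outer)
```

Key concept: dict holds reference to list.
Step by step:
`outer = [3, 1, 9]` → outer = [3, 1, 9]
`container = {'data': outer}` → container = {'data': [3, 1, 9]}
`container['data'].append(71)` → outer = [3, 1, 9, 71]; container = {'data': [3, 1, 9, 71]}
`print(outer)` → prints [3, 1, 9, 71]

Answer: [3, 1, 9, 71]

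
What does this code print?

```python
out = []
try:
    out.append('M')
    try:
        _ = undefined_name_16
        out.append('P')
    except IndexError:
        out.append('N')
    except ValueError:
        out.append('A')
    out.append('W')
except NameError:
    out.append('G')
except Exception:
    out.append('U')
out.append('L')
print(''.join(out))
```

Execution trace: 'M' (try body) → 'G' (except NameError) → 'L' (after the try/except). Output: MGL

Answer: MGL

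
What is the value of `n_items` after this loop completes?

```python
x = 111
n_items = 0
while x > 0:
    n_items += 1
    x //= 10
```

Count digits by repeated division by 10
`n_items` takes the values: 0 → 1 → 2 → 3

Answer: 3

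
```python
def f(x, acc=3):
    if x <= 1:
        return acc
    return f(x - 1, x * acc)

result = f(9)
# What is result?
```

Accumulator trace (n, acc): (9, 3) -> (8, 27) -> (7, 216) -> (6, 1512) -> (5, 9072) -> (4, 45360) -> (3, 181440) -> (2, 544320) -> (1, 1088640) -> return 1088640

Answer: 1088640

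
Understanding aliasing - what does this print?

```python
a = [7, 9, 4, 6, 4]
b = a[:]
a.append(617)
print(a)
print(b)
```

Key concept: slice [:] creates copy.
Step by step:
`a = [7, 9, 4, 6, 4]` → a = [7, 9, 4, 6, 4]
`b = a[:]` → b = [7, 9, 4, 6, 4]
`a.append(617)` → a = [7, 9, 4, 6, 4, 617]
`print(a)` → prints [7, 9, 4, 6, 4, 617]
`print(b)` → prints [7, 9, 4, 6, 4]

Answer:
[7, 9, 4, 6, 4, 617]
[7, 9, 4, 6, 4]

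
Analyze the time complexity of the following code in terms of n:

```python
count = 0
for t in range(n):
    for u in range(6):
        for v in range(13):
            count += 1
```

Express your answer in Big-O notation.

Each loop level contributes: n × 1 × 1. Multiplying the contributions gives O(n).

Answer: O(n)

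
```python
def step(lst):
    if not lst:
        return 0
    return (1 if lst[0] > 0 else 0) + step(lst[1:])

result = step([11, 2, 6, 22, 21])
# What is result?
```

Count of positive elements in [11, 2, 6, 22, 21] = 5

Answer: 5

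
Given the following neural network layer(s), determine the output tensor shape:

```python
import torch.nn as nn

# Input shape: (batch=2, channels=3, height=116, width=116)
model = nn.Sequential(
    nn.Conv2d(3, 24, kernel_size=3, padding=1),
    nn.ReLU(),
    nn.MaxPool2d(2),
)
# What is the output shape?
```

Input: (2, 3, 116, 116) -> after Conv2d: (2, 24, 116, 116) -> after ReLU: (2, 24, 116, 116) -> Output: (2, 24, 58, 58)

Answer: (2, 24, 58, 58)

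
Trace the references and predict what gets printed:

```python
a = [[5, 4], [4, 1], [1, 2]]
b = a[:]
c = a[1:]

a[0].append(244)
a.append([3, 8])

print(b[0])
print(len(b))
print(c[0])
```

Key concept: slice with nested mutation.
Step by step:
`a = [[5, 4], [4, 1], [1, 2]]` → a = [[5, 4], [4, 1], [1, 2]]
`b = a[:]` → b = [[5, 4], [4, 1], [1, 2]]
`c = a[1:]` → c = [[4, 1], [1, 2]]
`a[0].append(244)` → a = [[5, 4, 244], [4, 1], [1, 2]]; b = [[5, 4, 244], [4, 1], [1, 2]]
`a.append([3, 8])` → a = [[5, 4, 244], [4, 1], [1, 2], [3, 8]]
`print(b[0])` → prints [5, 4, 244]
`print(len(b))` → prints 3
`print(c[0])` → prints [4, 1]

Answer:
[5, 4, 244]
3
[4, 1]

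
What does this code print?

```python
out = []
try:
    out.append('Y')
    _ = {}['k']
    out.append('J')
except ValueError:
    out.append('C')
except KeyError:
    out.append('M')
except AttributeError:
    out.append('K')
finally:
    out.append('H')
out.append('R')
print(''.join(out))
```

Execution trace: 'Y' (try body) → 'M' (except KeyError) → 'H' (finally) → 'R' (after the try/except). Output: YMHR

Answer: YMHR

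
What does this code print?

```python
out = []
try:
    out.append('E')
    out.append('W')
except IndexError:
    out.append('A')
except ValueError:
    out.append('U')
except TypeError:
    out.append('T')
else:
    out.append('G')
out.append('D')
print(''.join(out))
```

Execution trace: 'E' (try body) → 'W' (try body, no exception) → 'G' (else) → 'D' (after the try/except). Output: EWGD

Answer: EWGD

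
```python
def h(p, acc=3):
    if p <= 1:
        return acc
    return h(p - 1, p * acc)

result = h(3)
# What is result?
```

Accumulator trace (n, acc): (3, 3) -> (2, 9) -> (1, 18) -> return 18

Answer: 18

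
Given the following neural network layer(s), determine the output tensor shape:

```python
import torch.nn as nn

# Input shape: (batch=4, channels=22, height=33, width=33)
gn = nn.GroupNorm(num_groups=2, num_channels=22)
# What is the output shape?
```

Input: (4, 22, 33, 33) -> Output: (4, 22, 33, 33)

Answer: (4, 22, 33, 33)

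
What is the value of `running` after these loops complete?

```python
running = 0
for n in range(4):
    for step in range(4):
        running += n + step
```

Sum of all n+step for n,step in 4x4
`running` takes the values: 0 → 1 → 3 → 6 → 7 → 9 → 12 → 16 → 18 → 21 → 25 → 30 → 33 → 37 → 42 → 48

Answer: 48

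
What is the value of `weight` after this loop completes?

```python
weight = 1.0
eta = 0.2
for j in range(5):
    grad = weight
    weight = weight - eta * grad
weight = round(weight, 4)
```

Gradient descent: w = 1.0 * (1 - 0.2)^5
`weight` takes the values: 1.0 → 0.8 → 0.64 → 0.512 → 0.4096 → 0.32768 → 0.3277

Answer: 0.3277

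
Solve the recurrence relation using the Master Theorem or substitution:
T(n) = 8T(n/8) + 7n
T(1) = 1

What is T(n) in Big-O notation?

By Master Theorem: a=8, b=8, f(n)=7n. Since log_8(8) = 1 and f(n) = Θ(n^1), Case 2 applies. T(n) = O(n log n).

Answer: O(n log n)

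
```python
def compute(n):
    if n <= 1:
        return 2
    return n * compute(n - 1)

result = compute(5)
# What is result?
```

compute(5) = 5 * 4 * 3 * 2 * 2 = 240

Answer: 240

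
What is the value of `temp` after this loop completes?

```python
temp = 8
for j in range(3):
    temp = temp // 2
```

Halve 3 times: 8 // 2^3 = 1
`temp` takes the values: 8 → 4 → 2 → 1

Answer: 1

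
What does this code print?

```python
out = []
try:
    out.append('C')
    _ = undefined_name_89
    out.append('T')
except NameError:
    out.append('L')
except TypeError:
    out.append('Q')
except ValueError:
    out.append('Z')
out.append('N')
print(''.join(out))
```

Execution trace: 'C' (try body) → 'L' (except NameError) → 'N' (after the try/except). Output: CLN

Answer: CLN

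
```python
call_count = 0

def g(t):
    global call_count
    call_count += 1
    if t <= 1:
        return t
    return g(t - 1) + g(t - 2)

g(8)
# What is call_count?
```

Calls(t) = 1 + Calls(t-1) + Calls(t-2); Calls(0)=Calls(1)=1. For t=8 this gives 67.

Answer: 67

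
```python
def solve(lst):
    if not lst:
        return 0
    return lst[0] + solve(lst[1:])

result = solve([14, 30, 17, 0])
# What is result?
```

14 + 30 + 17 + 0 + 0 = 61

Answer: 61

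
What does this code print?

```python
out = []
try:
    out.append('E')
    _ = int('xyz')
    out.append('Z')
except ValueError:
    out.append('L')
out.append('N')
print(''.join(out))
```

Execution trace: 'E' (try body) → 'L' (except ValueError) → 'N' (after the try/except). Output: ELN

Answer: ELN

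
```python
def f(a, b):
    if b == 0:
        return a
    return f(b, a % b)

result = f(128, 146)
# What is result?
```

f(128, 146) -> f(146, 128) -> f(128, 18) -> f(18, 2) -> f(2, 0) -> 2

Answer: 2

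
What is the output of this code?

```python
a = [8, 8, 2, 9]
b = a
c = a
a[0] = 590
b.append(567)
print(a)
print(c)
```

Key concept: multiple aliases.
Step by step:
`a = [8, 8, 2, 9]` → a = [8, 8, 2, 9]
`b = a` → b = [8, 8, 2, 9] (same object as a)
`c = a` → c = [8, 8, 2, 9] (same object as a, b)
`a[0] = 590` → a = [590, 8, 2, 9] (same object as b, c); b = [590, 8, 2, 9] (same object as a, c); c = [590, 8, 2, 9] (same object as a, b)
`b.append(567)` → a = [590, 8, 2, 9, 567] (same object as b, c); b = [590, 8, 2, 9, 567] (same object as a, c); c = [590, 8, 2, 9, 567] (same object as a, b)
`print(a)` → prints [590, 8, 2, 9, 567]
`print(c)` → prints [590, 8, 2, 9, 567]

Answer:
[590, 8, 2, 9, 567]
[590, 8, 2, 9, 567]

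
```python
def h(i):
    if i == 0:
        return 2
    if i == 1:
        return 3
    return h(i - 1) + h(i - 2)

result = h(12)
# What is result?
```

Build up from base cases: h(0)=2, h(1)=3, h(2)=5, h(3)=8, h(4)=13, h(5)=21, h(6)=34, ..., h(12)=610

Answer: 610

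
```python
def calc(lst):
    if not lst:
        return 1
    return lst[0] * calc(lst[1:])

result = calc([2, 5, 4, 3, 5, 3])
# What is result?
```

Product over [2, 5, 4, 3, 5, 3] = 2 * 5 * 4 * 3 * 5 * 3 = 1800

Answer: 1800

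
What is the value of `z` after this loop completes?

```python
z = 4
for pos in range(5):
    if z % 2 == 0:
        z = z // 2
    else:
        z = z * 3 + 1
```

Collatz-style transformation from 4
`z` takes the values: 4 → 2 → 1 → 4 → 2 → 1

Answer: 1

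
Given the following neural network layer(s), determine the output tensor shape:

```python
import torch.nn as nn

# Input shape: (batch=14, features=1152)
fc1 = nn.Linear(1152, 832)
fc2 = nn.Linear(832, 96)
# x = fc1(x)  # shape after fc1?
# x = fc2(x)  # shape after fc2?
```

Input: (14, 1152) -> after fc1: (14, 832) -> Output: (14, 96)

Answer: (14, 96)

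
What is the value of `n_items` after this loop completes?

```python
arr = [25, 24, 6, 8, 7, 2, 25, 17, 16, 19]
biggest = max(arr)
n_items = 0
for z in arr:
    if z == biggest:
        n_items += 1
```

Count of max value 25 in [25, 24, 6, 8, 7, 2, 25, 17, 16, 19]
`n_items` takes the values: 0 → 1 → 2

Answer: 2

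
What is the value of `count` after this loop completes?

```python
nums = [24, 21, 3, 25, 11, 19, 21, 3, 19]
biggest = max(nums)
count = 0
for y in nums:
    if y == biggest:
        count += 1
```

Count of max value 25 in [24, 21, 3, 25, 11, 19, 21, 3, 19]
`count` takes the values: 0 → 1

Answer: 1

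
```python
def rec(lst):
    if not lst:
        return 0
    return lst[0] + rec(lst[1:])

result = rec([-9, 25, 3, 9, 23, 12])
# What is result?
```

(-9) + 25 + 3 + 9 + 23 + 12 + 0 = 63

Answer: 63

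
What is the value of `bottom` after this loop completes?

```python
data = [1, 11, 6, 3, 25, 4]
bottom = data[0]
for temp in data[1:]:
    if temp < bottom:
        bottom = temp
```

Minimum of [1, 11, 6, 3, 25, 4]
`bottom` takes the values: 1

Answer: 1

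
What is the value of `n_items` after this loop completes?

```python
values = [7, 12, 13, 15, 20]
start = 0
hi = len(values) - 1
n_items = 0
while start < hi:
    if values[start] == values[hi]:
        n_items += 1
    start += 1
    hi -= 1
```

Count matching pairs from ends
`n_items` takes the values: 0

Answer: 0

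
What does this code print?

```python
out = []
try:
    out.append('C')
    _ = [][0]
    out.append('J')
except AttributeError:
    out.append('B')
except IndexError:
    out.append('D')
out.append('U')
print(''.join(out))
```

Execution trace: 'C' (try body) → 'D' (except IndexError) → 'U' (after the try/except). Output: CDU

Answer: CDU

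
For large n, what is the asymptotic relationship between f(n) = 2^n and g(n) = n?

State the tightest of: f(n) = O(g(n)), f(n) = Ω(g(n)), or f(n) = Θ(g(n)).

2^n vs n: f(n) = Ω(g(n)) but not O(g(n)) — 2^n grows strictly faster than n.

Answer: f(n) = Ω(g(n)) but not O(g(n)) — 2^n grows strictly faster than n.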